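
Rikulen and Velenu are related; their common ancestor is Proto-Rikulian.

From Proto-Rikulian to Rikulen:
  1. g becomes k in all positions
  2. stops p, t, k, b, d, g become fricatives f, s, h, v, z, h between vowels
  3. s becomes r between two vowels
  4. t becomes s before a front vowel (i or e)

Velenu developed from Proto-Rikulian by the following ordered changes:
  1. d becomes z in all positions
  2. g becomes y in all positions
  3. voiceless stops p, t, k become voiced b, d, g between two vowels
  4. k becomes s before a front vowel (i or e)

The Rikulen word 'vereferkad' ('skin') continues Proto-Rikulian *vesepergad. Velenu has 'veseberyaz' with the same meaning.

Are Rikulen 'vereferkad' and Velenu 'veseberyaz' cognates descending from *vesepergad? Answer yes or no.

Derive the expected Velenu reflex of *vesepergad:
Velenu: start from *vesepergad.
  rule 1 (unconditioned shift): vesepergad → vesepergaz
  rule 2 (unconditioned shift): vesepergaz → veseperyaz
  rule 3 (intervocalic voicing): veseperyaz → veseberyaz
  rule 4: no change — veseberyaz
  ⇒ Velenu veseberyaz
Velenu 'veseberyaz' matches the regular reflex exactly, so the pair is cognate.

yes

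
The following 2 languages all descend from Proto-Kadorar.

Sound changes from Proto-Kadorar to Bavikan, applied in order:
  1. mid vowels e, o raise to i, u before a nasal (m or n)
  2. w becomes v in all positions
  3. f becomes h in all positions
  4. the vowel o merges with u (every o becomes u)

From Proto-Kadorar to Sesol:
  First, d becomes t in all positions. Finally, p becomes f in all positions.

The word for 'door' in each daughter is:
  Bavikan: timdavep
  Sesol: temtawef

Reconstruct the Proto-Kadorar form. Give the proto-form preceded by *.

*temdawep

Position 2: Bavikan has i, Sesol has e. Sesol preserves e here (none of its changes turn any other segment into e), so the proto-segment is *e.
Position 8: Bavikan has p, Sesol has f. Bavikan preserves p here (none of its changes turn any other segment into p), so the proto-segment is *p.
Position 6: Bavikan has v, Sesol has w. Sesol preserves w here (none of its changes turn any other segment into w), so the proto-segment is *w.
Verify the candidate proto-form against each daughter:
Bavikan: *temdawep
  temdawep → timdawep   [pre-nasal raising]
  timdawep → timdavep   [unconditioned shift]
  timdavep (rule 3 does not apply)
  timdavep (rule 4 does not apply)
  giving Bavikan timdavep.
Sesol: *temdawep > temtawep > temtawef  (by unconditioned shift, unconditioned shift)
No other proto-form is consistent with every reflex, so the reconstruction is *temdawep.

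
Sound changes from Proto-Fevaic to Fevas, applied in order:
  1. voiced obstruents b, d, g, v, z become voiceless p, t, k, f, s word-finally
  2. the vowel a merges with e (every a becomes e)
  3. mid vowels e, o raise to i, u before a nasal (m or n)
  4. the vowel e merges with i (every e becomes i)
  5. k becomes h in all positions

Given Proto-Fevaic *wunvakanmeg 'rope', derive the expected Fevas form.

Fevas: *wunvakanmeg > wunvakanmek > wunvekenmek > wunvekinmek > wunvikinmik > wunvihinmih  (by final devoicing, vowel merger, pre-nasal raising, vowel merger, unconditioned shift)

wunvihinmih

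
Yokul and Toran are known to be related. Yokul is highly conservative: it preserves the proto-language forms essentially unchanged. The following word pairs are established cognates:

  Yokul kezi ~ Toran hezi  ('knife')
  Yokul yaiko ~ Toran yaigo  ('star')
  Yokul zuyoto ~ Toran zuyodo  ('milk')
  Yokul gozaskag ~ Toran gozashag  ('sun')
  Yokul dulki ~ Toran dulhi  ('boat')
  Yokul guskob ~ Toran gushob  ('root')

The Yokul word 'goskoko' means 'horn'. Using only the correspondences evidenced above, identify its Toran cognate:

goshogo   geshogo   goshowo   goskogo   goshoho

goshogo

guskob ~ gushob — Yokul k corresponds to Toran h after a consonant, before a back vowel.
yaiko ~ yaigo — Yokul k corresponds to Toran g between vowels (before a back vowel).
Applying these to Yokul 'goskoko':
  goskoko → goshoko   (k→h after a consonant, before a back vowel)
  goshoko → goshogo   (k→g between vowels (before a back vowel))
So the Toran cognate is 'goshogo'.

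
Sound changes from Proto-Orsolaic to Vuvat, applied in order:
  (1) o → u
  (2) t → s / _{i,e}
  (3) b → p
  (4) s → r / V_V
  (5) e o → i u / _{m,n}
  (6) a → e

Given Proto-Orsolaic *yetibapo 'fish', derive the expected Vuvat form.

yeripepu

Vuvat: *yetibapo
  yetibapo → yetibapu   [vowel merger]
  yetibapu → yesibapu   [palatalisation]
  yesibapu → yesipapu   [unconditioned shift]
  yesipapu → yeripapu   [rhotacism]
  yeripapu (rule 5 does not apply)
  yeripapu → yeripepu   [vowel merger]
  giving Vuvat yeripepu.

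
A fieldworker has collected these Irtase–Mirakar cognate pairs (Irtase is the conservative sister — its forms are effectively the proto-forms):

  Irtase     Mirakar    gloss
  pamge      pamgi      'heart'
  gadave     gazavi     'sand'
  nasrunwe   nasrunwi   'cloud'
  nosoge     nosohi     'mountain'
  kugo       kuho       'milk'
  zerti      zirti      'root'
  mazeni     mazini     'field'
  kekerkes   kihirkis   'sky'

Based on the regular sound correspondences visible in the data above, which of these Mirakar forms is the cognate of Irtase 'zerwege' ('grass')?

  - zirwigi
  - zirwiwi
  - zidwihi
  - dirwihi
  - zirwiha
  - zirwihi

zirwihi

zerti ~ zirti, kekerkes ~ kihirkis — Irtase e corresponds to Mirakar i after a consonant, before r.
kekerkes ~ kihirkis — Irtase e corresponds to Mirakar i after a consonant, before a consonant other than r, m, n, p, b, f, v.
nosoge ~ nosohi — Irtase g corresponds to Mirakar h between vowels (before a front vowel).
pamge ~ pamgi, gadave ~ gazavi — Irtase e corresponds to Mirakar i word-finally.
Applying these to Irtase 'zerwege':
  zerwege → zirwege   (e→i after a consonant, before r)
  zirwege → zirwige   (e→i after a consonant, before a consonant other than r, m, n, p, b, f, v)
  zirwige → zirwihe   (g→h between vowels (before a front vowel))
  zirwihe → zirwihi   (e→i word-finally)
So the Mirakar cognate is 'zirwihi'.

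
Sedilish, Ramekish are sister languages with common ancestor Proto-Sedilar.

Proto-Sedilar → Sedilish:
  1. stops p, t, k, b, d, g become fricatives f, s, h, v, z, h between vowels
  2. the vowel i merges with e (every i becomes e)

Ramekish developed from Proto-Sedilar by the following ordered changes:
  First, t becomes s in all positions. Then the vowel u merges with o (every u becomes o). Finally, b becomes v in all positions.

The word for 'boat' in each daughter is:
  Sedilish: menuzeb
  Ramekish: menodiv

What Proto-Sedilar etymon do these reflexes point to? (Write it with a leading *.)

*menudib

Position 7: Sedilish has b, Ramekish has v. Sedilish preserves b here (none of its changes turn any other segment into b), so the proto-segment is *b.
Position 6: Sedilish has e, Ramekish has i. Ramekish preserves i here (none of its changes turn any other segment into i), so the proto-segment is *i.
Position 4: Sedilish has u, Ramekish has o. Sedilish preserves u here (none of its changes turn any other segment into u), so the proto-segment is *u.
Continuing position by position gives *menudib; check it forward:
Sedilish: *menudib > menuzib > menuzeb  (by intervocalic lenition, vowel merger)
Ramekish: *menudib
  menudib (rule 1 does not apply)
  menudib → menodib   [vowel merger]
  menodib → menodiv   [unconditioned shift]
  giving Ramekish menodiv.
Only *menudib yields all of Sedilish menuzeb, Ramekish menodiv.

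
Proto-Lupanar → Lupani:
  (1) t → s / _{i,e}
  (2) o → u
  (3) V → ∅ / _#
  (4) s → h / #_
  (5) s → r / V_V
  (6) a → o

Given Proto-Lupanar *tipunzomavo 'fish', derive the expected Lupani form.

Lupani: start from *tipunzomavo.
  rule 1 (palatalisation): tipunzomavo → sipunzomavo
  rule 2 (vowel merger): sipunzomavo → sipunzumavu
  rule 3 (apocope): sipunzumavu → sipunzumav
  rule 4 (debuccalisation): sipunzumav → hipunzumav
  rule 5: no change — hipunzumav
  rule 6 (vowel merger): hipunzumav → hipunzumov
  ⇒ Lupani hipunzumov

hipunzumov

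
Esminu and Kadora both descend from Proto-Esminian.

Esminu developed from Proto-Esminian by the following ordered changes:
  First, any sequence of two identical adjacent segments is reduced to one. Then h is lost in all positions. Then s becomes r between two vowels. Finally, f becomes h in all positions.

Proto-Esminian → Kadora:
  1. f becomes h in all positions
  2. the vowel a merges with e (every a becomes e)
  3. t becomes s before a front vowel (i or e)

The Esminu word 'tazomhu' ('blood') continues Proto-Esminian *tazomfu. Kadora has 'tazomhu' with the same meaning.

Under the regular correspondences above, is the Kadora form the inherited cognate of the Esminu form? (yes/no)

Derive the expected Kadora reflex of *tazomfu:
Kadora: *tazomfu
  tazomfu → tazomhu   [unconditioned shift]
  tazomhu → tezomhu   [vowel merger]
  tezomhu → sezomhu   [palatalisation]
  giving Kadora sezomhu.
The regular Kadora reflex would be 'sezomhu', but the attested form is 'tazomhu'. The correspondence is irregular, so they are not cognates (the Kadora form has a different source).

no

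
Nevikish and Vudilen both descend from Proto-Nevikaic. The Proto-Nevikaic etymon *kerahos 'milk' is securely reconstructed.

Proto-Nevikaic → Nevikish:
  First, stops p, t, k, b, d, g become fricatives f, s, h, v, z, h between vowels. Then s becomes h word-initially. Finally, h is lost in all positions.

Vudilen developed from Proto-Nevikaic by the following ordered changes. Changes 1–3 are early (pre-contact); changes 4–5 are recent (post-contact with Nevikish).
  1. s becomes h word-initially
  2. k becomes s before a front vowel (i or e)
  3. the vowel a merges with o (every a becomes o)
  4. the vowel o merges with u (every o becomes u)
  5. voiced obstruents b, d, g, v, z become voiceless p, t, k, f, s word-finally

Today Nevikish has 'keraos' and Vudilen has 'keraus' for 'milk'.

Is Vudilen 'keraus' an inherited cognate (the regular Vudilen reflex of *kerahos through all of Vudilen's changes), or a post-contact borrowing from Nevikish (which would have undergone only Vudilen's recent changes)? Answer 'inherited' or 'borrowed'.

If inherited, *kerahos would pass through all of Vudilen's changes:
Vudilen: start from *kerahos.
  rule 1: no change — kerahos
  rule 2 (palatalisation): kerahos → serahos
  rule 3 (vowel merger): serahos → serohos
  rule 4 (vowel merger): serohos → seruhus
  rule 5: no change — seruhus
  ⇒ Vudilen seruhus
If borrowed from Nevikish 'keraos' after the early changes, it would undergo only the recent ones:
  rule 4 (vowel merger): keraos → keraus
  rule 5 (final devoicing): no change (keraus)
  ⇒ as a loan: keraus
Vudilen 'keraus' matches the loan outcome 'keraus', not the inherited 'seruhus' — it skipped the early Vudilen changes, so it was borrowed from Nevikish.

borrowed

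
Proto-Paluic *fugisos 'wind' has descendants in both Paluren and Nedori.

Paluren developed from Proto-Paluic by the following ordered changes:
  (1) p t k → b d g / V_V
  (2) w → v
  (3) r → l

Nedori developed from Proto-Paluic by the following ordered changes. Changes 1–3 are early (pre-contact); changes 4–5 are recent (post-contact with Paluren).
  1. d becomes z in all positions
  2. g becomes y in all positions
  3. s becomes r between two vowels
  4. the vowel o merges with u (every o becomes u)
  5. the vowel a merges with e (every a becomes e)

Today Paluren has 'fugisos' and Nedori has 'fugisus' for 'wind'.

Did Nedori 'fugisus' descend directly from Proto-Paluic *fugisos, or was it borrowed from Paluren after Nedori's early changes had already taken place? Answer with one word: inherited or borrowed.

borrowed

If inherited, *fugisos would pass through all of Nedori's changes:
Nedori: start from *fugisos.
  rule 1: no change — fugisos
  rule 2 (unconditioned shift): fugisos → fuyisos
  rule 3 (rhotacism): fuyisos → fuyiros
  rule 4 (vowel merger): fuyiros → fuyirus
  rule 5: no change — fuyirus
  ⇒ Nedori fuyirus
If borrowed from Paluren 'fugisos' after the early changes, it would undergo only the recent ones:
  rule 4 (vowel merger): fugisos → fugisus
  rule 5 (vowel merger): no change (fugisus)
  ⇒ as a loan: fugisus
Nedori 'fugisus' matches the loan outcome 'fugisus', not the inherited 'fuyirus' — it skipped the early Nedori changes, so it was borrowed from Paluren.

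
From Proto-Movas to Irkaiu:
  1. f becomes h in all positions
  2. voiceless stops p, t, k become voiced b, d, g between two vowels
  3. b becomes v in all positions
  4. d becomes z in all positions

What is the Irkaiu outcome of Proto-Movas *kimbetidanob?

kimvezizanov

Irkaiu: *kimbetidanob
  kimbetidanob (rule 1 does not apply)
  kimbetidanob → kimbedidanob   [intervocalic voicing]
  kimbedidanob → kimvedidanov   [unconditioned shift]
  kimvedidanov → kimvezizanov   [unconditioned shift]
  giving Irkaiu kimvezizanov.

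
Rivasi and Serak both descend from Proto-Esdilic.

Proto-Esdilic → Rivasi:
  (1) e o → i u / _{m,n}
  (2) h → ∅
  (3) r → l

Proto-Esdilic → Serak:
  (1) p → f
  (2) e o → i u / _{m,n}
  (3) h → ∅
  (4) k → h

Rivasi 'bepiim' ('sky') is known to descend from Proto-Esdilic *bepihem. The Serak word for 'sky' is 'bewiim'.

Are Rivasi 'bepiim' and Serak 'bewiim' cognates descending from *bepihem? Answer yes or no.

no

Derive the expected Serak reflex of *bepihem:
Serak: *bepihem > befihem > befihim > befiim  (by unconditioned shift, pre-nasal raising, h-loss)
The regular Serak reflex would be 'befiim', but the attested form is 'bewiim'. The correspondence is irregular, so they are not cognates (the Serak form has a different source).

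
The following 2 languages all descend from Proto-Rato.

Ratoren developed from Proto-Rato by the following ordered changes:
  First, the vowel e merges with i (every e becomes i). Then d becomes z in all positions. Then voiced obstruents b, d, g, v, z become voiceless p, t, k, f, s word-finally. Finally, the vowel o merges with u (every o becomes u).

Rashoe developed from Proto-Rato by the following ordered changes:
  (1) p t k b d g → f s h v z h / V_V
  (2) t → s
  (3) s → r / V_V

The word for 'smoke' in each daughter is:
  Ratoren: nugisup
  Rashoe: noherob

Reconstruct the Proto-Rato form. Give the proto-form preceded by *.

*nogesob

Position 2: Ratoren has u, Rashoe has o. Rashoe preserves o here (none of its changes turn any other segment into o), so the proto-segment is *o.
Position 7: Ratoren has p, Rashoe has b. Rashoe preserves b here (none of its changes turn any other segment into b), so the proto-segment is *b.
This points to *nogesob. Verify forward in each daughter:
Ratoren: *nogesob > nogisob > nogisop > nugisup  (by vowel merger, final devoicing, vowel merger)
Rashoe: *nogesob
  nogesob → nohesob   [intervocalic lenition]
  nohesob (rule 2 does not apply)
  nohesob → noherob   [rhotacism]
  giving Rashoe noherob.
No other proto-form is consistent with every reflex, so the reconstruction is *nogesob.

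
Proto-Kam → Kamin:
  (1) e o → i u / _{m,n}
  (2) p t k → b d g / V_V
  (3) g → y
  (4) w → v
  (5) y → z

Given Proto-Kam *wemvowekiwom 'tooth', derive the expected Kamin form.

vimvovezivum

Kamin: *wemvowekiwom > wimvowekiwum > wimvowegiwum > wimvoweyiwum > vimvoveyivum > vimvovezivum  (by pre-nasal raising, intervocalic voicing, unconditioned shift, unconditioned shift, unconditioned shift)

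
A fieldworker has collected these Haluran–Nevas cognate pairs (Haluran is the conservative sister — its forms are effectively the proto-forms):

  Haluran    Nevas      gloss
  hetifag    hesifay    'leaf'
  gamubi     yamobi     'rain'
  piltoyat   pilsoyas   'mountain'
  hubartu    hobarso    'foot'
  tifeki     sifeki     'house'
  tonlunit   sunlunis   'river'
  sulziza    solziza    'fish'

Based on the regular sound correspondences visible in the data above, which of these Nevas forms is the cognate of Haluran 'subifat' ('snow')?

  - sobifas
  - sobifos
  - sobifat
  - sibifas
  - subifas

sobifas

gamubi ~ yamobi, hubartu ~ hobarso — Haluran u corresponds to Nevas o after a consonant, before a labial obstruent.
piltoyat ~ pilsoyas, tonlunit ~ sunlunis — Haluran t corresponds to Nevas s word-finally.
Applying these to Haluran 'subifat':
  subifat → sobifat   (u→o after a consonant, before a labial obstruent)
  sobifat → sobifas   (t→s word-finally)
So the Nevas cognate is 'sobifas'.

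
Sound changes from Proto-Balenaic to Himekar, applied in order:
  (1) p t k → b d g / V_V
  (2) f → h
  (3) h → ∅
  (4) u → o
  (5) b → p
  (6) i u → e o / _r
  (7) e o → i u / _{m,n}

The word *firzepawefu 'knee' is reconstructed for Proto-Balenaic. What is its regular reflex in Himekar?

erzepaweo

Himekar: start from *firzepawefu.
  rule 1 (intervocalic voicing): firzepawefu → firzebawefu
  rule 2 (unconditioned shift): firzebawefu → hirzebawehu
  rule 3 (h-loss): hirzebawehu → irzebaweu
  rule 4 (vowel merger): irzebaweu → irzebaweo
  rule 5 (unconditioned shift): irzebaweo → irzepaweo
  rule 6 (pre-rhotic lowering): irzepaweo → erzepaweo
  rule 7: no change — erzepaweo
  ⇒ Himekar erzepaweo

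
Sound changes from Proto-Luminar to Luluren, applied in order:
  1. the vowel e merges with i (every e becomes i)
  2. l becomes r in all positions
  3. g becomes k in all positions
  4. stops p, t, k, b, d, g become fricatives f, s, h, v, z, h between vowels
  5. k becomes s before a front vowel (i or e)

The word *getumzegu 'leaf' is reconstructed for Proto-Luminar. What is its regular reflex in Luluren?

Luluren: *getumzegu
  getumzegu → gitumzigu   [vowel merger]
  gitumzigu (rule 2 does not apply)
  gitumzigu → kitumziku   [unconditioned shift]
  kitumziku → kisumzihu   [intervocalic lenition]
  kisumzihu → sisumzihu   [palatalisation]
  giving Luluren sisumzihu.

sisumzihu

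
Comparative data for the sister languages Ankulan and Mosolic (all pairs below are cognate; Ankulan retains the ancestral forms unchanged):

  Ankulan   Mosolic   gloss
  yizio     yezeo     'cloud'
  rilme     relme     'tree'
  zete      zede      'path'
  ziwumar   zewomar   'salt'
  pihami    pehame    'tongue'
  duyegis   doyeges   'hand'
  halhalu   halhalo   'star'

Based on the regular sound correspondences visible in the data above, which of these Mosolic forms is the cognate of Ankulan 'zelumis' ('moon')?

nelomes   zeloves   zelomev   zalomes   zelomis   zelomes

zelomes

ziwumar ~ zewomar — Ankulan u corresponds to Mosolic o after a consonant, before a nasal.
yizio ~ yezeo, rilme ~ relme — Ankulan i corresponds to Mosolic e after a consonant, before a consonant other than r, m, n, p, b, f, v.
Applying these to Ankulan 'zelumis':
  zelumis → zelomis   (u→o after a consonant, before a nasal)
  zelomis → zelomes   (i→e after a consonant, before a consonant other than r, m, n, p, b, f, v)
So the Mosolic cognate is 'zelomes'.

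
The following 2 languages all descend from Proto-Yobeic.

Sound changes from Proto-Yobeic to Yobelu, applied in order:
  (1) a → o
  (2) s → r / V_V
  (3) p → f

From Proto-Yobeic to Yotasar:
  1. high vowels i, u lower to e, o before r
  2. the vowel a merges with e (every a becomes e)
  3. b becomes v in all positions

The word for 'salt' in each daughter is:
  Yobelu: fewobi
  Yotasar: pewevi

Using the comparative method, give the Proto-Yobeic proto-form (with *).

Position 1: Yobelu has f, Yotasar has p. Yotasar preserves p here (none of its changes turn any other segment into p), so the proto-segment is *p.
Position 4: Yobelu has o, Yotasar has e. Taking the neighbouring segments as reconstructed: Yobelu o could go back to *a or *o; Yotasar e could go back to *a or *e — the one source consistent with every daughter is *a.
Position 5: Yobelu has b, Yotasar has v. Yobelu preserves b here (none of its changes turn any other segment into b), so the proto-segment is *b.
Continuing position by position gives *pewabi; check it forward:
Yobelu: *pewabi > pewobi > fewobi  (by vowel merger, unconditioned shift)
Yotasar: *pewabi
  pewabi (rule 1 does not apply)
  pewabi → pewebi   [vowel merger]
  pewebi → pewevi   [unconditioned shift]
  giving Yotasar pewevi.
*pewabi is the unique common source.

*pewabi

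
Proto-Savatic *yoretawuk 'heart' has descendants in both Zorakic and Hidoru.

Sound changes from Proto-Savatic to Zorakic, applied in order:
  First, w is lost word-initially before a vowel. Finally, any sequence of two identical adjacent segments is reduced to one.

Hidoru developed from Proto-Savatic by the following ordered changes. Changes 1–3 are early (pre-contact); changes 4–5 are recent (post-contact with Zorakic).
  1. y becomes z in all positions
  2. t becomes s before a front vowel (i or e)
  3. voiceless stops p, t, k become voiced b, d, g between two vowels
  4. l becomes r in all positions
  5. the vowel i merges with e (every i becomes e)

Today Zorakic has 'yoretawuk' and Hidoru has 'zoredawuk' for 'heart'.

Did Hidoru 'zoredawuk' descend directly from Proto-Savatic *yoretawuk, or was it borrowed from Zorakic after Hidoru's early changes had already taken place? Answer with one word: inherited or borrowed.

If inherited, *yoretawuk would pass through all of Hidoru's changes:
Hidoru: start from *yoretawuk.
  rule 1 (unconditioned shift): yoretawuk → zoretawuk
  rule 2: no change — zoretawuk
  rule 3 (intervocalic voicing): zoretawuk → zoredawuk
  rule 4: no change — zoredawuk
  rule 5: no change — zoredawuk
  ⇒ Hidoru zoredawuk
If borrowed from Zorakic 'yoretawuk' after the early changes, it would undergo only the recent ones:
  rule 4 (unconditioned shift): no change (yoretawuk)
  rule 5 (vowel merger): no change (yoretawuk)
  ⇒ as a loan: yoretawuk
Hidoru 'zoredawuk' matches the inherited outcome exactly, so it is an inherited cognate, not a loan.

inherited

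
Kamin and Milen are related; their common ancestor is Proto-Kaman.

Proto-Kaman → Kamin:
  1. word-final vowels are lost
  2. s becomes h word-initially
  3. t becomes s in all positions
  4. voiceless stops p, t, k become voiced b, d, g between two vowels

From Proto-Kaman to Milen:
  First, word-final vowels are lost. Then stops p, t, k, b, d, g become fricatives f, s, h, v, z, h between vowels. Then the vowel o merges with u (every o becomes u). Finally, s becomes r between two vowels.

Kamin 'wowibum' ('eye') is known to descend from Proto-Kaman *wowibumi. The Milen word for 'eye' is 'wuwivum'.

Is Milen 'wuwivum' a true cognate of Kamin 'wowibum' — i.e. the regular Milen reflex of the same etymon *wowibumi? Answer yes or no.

Derive the expected Milen reflex of *wowibumi:
Milen: *wowibumi > wowibum > wowivum > wuwivum  (by apocope, intervocalic lenition, vowel merger)
Milen 'wuwivum' matches the regular reflex exactly, so the pair is cognate.

yes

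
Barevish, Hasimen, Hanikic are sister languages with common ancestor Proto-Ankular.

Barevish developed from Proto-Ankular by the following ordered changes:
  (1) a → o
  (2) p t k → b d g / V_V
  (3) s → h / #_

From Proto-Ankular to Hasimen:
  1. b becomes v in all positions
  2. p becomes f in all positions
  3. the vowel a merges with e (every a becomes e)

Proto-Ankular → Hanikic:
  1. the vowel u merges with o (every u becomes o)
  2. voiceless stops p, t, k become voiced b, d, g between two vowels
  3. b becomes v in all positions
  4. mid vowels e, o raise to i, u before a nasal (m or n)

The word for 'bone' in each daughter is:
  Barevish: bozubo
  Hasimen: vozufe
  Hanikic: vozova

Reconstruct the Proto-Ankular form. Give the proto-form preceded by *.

Position 1: Barevish has b, Hasimen has v, Hanikic has v. Taking the neighbouring segments as reconstructed: Barevish b can only go back to *b; Hasimen v could go back to *b or *v; Hanikic v could go back to *b or *v — the one source consistent with every daughter is *b.
Position 6: Barevish has o, Hasimen has e, Hanikic has a. Hanikic preserves a here (none of its changes turn any other segment into a), so the proto-segment is *a.
Continuing position by position gives *bozupa; check it forward:
Barevish: *bozupa > bozupo > bozubo  (by vowel merger, intervocalic voicing)
Hasimen: *bozupa > vozupa > vozufa > vozufe  (by unconditioned shift, unconditioned shift, vowel merger)
Hanikic: start from *bozupa.
  rule 1 (vowel merger): bozupa → bozopa
  rule 2 (intervocalic voicing): bozopa → bozoba
  rule 3 (unconditioned shift): bozoba → vozova
  rule 4: no change — vozova
  ⇒ Hanikic vozova
No other proto-form is consistent with every reflex, so the reconstruction is *bozupa.

*bozupa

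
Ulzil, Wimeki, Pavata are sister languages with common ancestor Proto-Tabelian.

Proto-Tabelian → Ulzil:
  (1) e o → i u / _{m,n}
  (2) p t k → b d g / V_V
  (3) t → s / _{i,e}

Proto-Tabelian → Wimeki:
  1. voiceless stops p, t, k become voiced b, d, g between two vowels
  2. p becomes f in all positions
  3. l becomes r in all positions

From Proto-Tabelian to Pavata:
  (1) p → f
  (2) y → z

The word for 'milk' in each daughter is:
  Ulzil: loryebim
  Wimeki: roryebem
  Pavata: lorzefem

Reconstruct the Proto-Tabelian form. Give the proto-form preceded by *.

*loryepem

Position 4: Ulzil has y, Wimeki has y, Pavata has z. Ulzil preserves y here (none of its changes turn any other segment into y), so the proto-segment is *y.
Position 1: Ulzil has l, Wimeki has r, Pavata has l. Ulzil preserves l here (none of its changes turn any other segment into l), so the proto-segment is *l.
Continuing position by position gives *loryepem; check it forward:
Ulzil: *loryepem
  loryepem → loryepim   [pre-nasal raising]
  loryepim → loryebim   [intervocalic voicing]
  loryebim (rule 3 does not apply)
  giving Ulzil loryebim.
Wimeki: *loryepem
  loryepem → loryebem   [intervocalic voicing]
  loryebem (rule 2 does not apply)
  loryebem → roryebem   [unconditioned shift]
  giving Wimeki roryebem.
Pavata: start from *loryepem.
  rule 1 (unconditioned shift): loryepem → loryefem
  rule 2 (unconditioned shift): loryefem → lorzefem
  ⇒ Pavata lorzefem
Only *loryepem yields all of Ulzil loryebim, Wimeki roryebem, Pavata lorzefem.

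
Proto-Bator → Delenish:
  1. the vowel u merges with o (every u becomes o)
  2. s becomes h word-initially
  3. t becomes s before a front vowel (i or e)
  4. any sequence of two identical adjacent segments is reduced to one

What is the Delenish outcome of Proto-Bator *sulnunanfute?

Delenish: start from *sulnunanfute.
  rule 1 (vowel merger): sulnunanfute → solnonanfote
  rule 2 (debuccalisation): solnonanfote → holnonanfote
  rule 3 (palatalisation): holnonanfote → holnonanfose
  rule 4: no change — holnonanfose
  ⇒ Delenish holnonanfose

holnonanfose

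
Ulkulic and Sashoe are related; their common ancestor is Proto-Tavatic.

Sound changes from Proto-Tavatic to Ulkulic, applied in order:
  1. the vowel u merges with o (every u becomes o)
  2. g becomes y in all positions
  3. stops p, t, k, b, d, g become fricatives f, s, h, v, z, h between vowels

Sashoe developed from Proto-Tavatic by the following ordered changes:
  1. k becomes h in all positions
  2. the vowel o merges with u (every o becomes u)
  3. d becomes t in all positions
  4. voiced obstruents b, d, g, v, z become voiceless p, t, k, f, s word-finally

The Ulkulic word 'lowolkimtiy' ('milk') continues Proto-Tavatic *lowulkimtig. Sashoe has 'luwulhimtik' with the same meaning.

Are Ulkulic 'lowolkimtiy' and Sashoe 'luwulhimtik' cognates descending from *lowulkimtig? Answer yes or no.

Derive the expected Sashoe reflex of *lowulkimtig:
Sashoe: *lowulkimtig
  lowulkimtig → lowulhimtig   [unconditioned shift]
  lowulhimtig → luwulhimtig   [vowel merger]
  luwulhimtig (rule 3 does not apply)
  luwulhimtig → luwulhimtik   [final devoicing]
  giving Sashoe luwulhimtik.
Sashoe 'luwulhimtik' matches the regular reflex exactly, so the pair is cognate.

yes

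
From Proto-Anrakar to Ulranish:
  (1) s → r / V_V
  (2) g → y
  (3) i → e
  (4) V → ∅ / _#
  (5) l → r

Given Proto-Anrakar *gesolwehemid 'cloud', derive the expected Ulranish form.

Ulranish: *gesolwehemid
  gesolwehemid → gerolwehemid   [rhotacism]
  gerolwehemid → yerolwehemid   [unconditioned shift]
  yerolwehemid → yerolwehemed   [vowel merger]
  yerolwehemed (rule 4 does not apply)
  yerolwehemed → yerorwehemed   [unconditioned shift]
  giving Ulranish yerorwehemed.

yerorwehemed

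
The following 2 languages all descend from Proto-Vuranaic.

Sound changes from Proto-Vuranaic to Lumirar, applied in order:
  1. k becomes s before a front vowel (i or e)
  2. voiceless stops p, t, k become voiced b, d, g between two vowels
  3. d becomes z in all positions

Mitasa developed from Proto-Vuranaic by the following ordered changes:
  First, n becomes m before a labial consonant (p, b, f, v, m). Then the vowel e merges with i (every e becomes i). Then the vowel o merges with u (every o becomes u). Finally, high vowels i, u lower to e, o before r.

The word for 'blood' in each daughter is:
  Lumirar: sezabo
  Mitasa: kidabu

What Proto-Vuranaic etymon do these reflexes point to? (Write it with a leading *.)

Position 6: Lumirar has o, Mitasa has u. Lumirar preserves o here (none of its changes turn any other segment into o), so the proto-segment is *o.
Position 2: Lumirar has e, Mitasa has i. Lumirar preserves e here (none of its changes turn any other segment into e), so the proto-segment is *e.
Verify the candidate proto-form against each daughter:
Lumirar: *kedabo > sedabo > sezabo  (by palatalisation, unconditioned shift)
Mitasa: start from *kedabo.
  rule 1: no change — kedabo
  rule 2 (vowel merger): kedabo → kidabo
  rule 3 (vowel merger): kidabo → kidabu
  rule 4: no change — kidabu
  ⇒ Mitasa kidabu
Only *kedabo yields all of Lumirar sezabo, Mitasa kidabu.

*kedabo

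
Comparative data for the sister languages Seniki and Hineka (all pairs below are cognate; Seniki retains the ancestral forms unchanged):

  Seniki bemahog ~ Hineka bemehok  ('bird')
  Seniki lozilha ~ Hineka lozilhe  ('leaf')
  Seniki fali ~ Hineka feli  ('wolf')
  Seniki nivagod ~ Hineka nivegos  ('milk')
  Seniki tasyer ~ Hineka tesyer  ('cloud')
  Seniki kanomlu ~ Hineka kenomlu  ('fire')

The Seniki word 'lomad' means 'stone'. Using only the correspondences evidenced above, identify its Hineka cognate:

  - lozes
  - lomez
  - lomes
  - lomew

lomes

bemahog ~ bemehok, fali ~ feli — Seniki a corresponds to Hineka e after a consonant, before a consonant other than r, m, n, p, b, f, v.
nivagod ~ nivegos — Seniki d corresponds to Hineka s word-finally.
Applying these to Seniki 'lomad':
  lomad → lomed   (a→e after a consonant, before a consonant other than r, m, n, p, b, f, v)
  lomed → lomes   (d→s word-finally)
So the Hineka cognate is 'lomes'.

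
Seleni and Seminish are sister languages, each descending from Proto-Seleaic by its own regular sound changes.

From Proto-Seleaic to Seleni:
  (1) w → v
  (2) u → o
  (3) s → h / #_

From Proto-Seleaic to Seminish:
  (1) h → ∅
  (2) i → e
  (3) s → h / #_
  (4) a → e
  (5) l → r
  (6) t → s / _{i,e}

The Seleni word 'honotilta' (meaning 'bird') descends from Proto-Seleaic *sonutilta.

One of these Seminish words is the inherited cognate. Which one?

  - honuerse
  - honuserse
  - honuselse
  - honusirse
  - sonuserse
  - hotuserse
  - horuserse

honuserse

Seminish: start from *sonutilta.
  rule 1: no change — sonutilta
  rule 2 (vowel merger): sonutilta → sonutelta
  rule 3 (debuccalisation): sonutelta → honutelta
  rule 4 (vowel merger): honutelta → honutelte
  rule 5 (unconditioned shift): honutelte → honuterte
  rule 6 (palatalisation): honuterte → honuserse
  ⇒ Seminish honuserse
Only 'honuserse' matches the regular Seminish development of *sonutilta.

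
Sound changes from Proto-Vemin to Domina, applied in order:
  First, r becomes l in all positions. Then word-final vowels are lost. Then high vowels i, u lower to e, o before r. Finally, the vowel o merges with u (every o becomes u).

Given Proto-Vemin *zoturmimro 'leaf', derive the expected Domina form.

Domina: start from *zoturmimro.
  rule 1 (unconditioned shift): zoturmimro → zotulmimlo
  rule 2 (apocope): zotulmimlo → zotulmiml
  rule 3: no change — zotulmiml
  rule 4 (vowel merger): zotulmiml → zutulmiml
  ⇒ Domina zutulmiml

zutulmiml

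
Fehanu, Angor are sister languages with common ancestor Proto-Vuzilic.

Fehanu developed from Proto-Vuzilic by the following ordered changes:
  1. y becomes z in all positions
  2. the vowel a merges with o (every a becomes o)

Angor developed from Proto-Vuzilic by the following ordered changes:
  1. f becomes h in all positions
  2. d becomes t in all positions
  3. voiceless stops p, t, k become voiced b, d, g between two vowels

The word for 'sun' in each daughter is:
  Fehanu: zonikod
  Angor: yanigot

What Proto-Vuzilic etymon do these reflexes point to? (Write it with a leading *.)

Position 2: Fehanu has o, Angor has a. Angor preserves a here (none of its changes turn any other segment into a), so the proto-segment is *a.
Position 5: Fehanu has k, Angor has g. Fehanu preserves k here (none of its changes turn any other segment into k), so the proto-segment is *k.
Position 7: Fehanu has d, Angor has t. Fehanu preserves d here (none of its changes turn any other segment into d), so the proto-segment is *d.
Continuing position by position gives *yanikod; check it forward:
Fehanu: start from *yanikod.
  rule 1 (unconditioned shift): yanikod → zanikod
  rule 2 (vowel merger): zanikod → zonikod
  ⇒ Fehanu zonikod
Angor: start from *yanikod.
  rule 1: no change — yanikod
  rule 2 (unconditioned shift): yanikod → yanikot
  rule 3 (intervocalic voicing): yanikot → yanigot
  ⇒ Angor yanigot
No other proto-form is consistent with every reflex, so the reconstruction is *yanikod.

*yanikod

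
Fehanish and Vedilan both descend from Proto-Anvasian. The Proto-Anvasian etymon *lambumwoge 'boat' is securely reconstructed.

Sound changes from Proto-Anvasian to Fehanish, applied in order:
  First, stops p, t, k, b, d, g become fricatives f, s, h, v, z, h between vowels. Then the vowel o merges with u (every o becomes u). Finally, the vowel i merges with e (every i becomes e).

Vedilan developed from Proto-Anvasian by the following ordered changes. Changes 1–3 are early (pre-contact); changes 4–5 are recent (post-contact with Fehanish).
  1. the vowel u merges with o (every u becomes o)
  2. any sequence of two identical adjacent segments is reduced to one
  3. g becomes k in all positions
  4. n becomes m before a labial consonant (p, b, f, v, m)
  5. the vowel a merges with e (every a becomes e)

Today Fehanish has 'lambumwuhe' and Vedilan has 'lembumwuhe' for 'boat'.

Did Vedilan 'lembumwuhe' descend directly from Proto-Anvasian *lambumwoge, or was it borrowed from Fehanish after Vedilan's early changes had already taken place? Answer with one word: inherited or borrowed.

If inherited, *lambumwoge would pass through all of Vedilan's changes:
Vedilan: *lambumwoge
  lambumwoge → lambomwoge   [vowel merger]
  lambomwoge (rule 2 does not apply)
  lambomwoge → lambomwoke   [unconditioned shift]
  lambomwoke (rule 4 does not apply)
  lambomwoke → lembomwoke   [vowel merger]
  giving Vedilan lembomwoke.
If borrowed from Fehanish 'lambumwuhe' after the early changes, it would undergo only the recent ones:
  rule 4 (nasal place assimilation): no change (lambumwuhe)
  rule 5 (vowel merger): lambumwuhe → lembumwuhe
  ⇒ as a loan: lembumwuhe
Vedilan 'lembumwuhe' matches the loan outcome 'lembumwuhe', not the inherited 'lembomwoke' — it skipped the early Vedilan changes, so it was borrowed from Fehanish.

borrowed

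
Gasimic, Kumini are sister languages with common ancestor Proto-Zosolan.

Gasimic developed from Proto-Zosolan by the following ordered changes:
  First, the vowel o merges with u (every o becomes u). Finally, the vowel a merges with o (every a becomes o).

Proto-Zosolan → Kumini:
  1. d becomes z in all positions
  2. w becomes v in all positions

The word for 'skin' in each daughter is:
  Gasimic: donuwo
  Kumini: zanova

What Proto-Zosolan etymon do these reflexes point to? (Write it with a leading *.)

Position 2: Gasimic has o, Kumini has a. Kumini preserves a here (none of its changes turn any other segment into a), so the proto-segment is *a.
Position 1: Gasimic has d, Kumini has z. Gasimic preserves d here (none of its changes turn any other segment into d), so the proto-segment is *d.
Position 5: Gasimic has w, Kumini has v. Gasimic preserves w here (none of its changes turn any other segment into w), so the proto-segment is *w.
Verify the candidate proto-form against each daughter:
Gasimic: *danowa > danuwa > donuwo  (by vowel merger, vowel merger)
Kumini: *danowa
  danowa → zanowa   [unconditioned shift]
  zanowa → zanova   [unconditioned shift]
  giving Kumini zanova.
No other proto-form is consistent with every reflex, so the reconstruction is *danowa.

*danowa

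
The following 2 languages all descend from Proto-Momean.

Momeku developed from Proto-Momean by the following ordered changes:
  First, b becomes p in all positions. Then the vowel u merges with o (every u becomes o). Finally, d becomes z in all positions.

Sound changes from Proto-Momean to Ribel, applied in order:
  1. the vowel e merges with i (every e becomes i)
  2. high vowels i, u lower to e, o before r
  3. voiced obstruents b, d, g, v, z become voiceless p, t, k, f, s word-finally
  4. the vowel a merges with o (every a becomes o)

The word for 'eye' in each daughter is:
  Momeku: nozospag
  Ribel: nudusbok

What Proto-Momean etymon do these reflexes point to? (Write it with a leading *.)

*nudusbag

Position 2: Momeku has o, Ribel has u. Ribel preserves u here (none of its changes turn any other segment into u), so the proto-segment is *u.
Position 3: Momeku has z, Ribel has d. Ribel preserves d here (none of its changes turn any other segment into d), so the proto-segment is *d.
Verify the candidate proto-form against each daughter:
Momeku: start from *nudusbag.
  rule 1 (unconditioned shift): nudusbag → nuduspag
  rule 2 (vowel merger): nuduspag → nodospag
  rule 3 (unconditioned shift): nodospag → nozospag
  ⇒ Momeku nozospag
Ribel: start from *nudusbag.
  rule 1: no change — nudusbag
  rule 2: no change — nudusbag
  rule 3 (final devoicing): nudusbag → nudusbak
  rule 4 (vowel merger): nudusbak → nudusbok
  ⇒ Ribel nudusbok
No other proto-form is consistent with every reflex, so the reconstruction is *nudusbag.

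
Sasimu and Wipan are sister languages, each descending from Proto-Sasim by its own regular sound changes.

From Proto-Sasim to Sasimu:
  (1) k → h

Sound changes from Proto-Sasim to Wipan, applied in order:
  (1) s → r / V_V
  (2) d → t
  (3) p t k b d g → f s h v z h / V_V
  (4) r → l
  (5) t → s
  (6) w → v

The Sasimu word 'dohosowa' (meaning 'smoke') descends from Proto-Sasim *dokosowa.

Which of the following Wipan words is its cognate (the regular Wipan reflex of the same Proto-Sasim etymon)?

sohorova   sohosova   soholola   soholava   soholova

soholova

Wipan: *dokosowa > dokorowa > tokorowa > tohorowa > toholowa > soholowa > soholova  (by rhotacism, unconditioned shift, intervocalic lenition, unconditioned shift, unconditioned shift, unconditioned shift)
Among the options, 'soholova' alone shows every Wipan change applied in order.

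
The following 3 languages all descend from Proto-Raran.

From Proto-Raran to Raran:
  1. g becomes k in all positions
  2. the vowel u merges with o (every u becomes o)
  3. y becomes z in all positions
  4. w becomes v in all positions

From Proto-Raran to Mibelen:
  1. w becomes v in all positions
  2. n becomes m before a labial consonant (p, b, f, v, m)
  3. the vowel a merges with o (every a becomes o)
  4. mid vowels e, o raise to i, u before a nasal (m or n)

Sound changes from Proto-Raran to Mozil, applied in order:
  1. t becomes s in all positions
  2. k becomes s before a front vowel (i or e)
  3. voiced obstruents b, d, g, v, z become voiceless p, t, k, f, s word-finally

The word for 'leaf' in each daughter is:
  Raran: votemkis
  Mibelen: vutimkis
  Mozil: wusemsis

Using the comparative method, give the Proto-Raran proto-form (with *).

*wutemkis

Position 1: Raran has v, Mibelen has v, Mozil has w. Mozil preserves w here (none of its changes turn any other segment into w), so the proto-segment is *w.
Position 3: Raran has t, Mibelen has t, Mozil has s. Raran preserves t here (none of its changes turn any other segment into t), so the proto-segment is *t.
Verify the candidate proto-form against each daughter:
Raran: start from *wutemkis.
  rule 1: no change — wutemkis
  rule 2 (vowel merger): wutemkis → wotemkis
  rule 3: no change — wotemkis
  rule 4 (unconditioned shift): wotemkis → votemkis
  ⇒ Raran votemkis
Mibelen: *wutemkis
  wutemkis → vutemkis   [unconditioned shift]
  vutemkis (rule 2 does not apply)
  vutemkis (rule 3 does not apply)
  vutemkis → vutimkis   [pre-nasal raising]
  giving Mibelen vutimkis.
Mozil: *wutemkis > wusemkis > wusemsis  (by unconditioned shift, palatalisation)
No other proto-form is consistent with every reflex, so the reconstruction is *wutemkis.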